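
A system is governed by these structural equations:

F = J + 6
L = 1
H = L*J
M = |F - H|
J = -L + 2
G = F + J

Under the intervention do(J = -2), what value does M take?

Under do(J=-2), the mechanism J = -L + 2 is discarded; J is fixed at -2.
F = J + 6  [with J=-2]  = 4
H = L*J  [with L=1, J=-2]  = -2
M = |F - H|  [with F=4, H=-2]  = 6

6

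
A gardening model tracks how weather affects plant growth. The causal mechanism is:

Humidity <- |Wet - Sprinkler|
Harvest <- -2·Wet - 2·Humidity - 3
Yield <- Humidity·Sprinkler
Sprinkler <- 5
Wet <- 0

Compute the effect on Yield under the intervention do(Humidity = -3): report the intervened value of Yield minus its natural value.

The intervention breaks the incoming arrows to Humidity: Humidity <- |Wet - Sprinkler| no longer applies, and Humidity = -3.
Yield = Humidity·Sprinkler  [with Humidity=-3, Sprinkler=5]  = -15
Without intervention: Humidity = |Wet - Sprinkler|  [with Wet=0, Sprinkler=5]  = 5; Yield = Humidity·Sprinkler  [with Humidity=5, Sprinkler=5]  = 25.
Change = -15 − 25 = -40.

-40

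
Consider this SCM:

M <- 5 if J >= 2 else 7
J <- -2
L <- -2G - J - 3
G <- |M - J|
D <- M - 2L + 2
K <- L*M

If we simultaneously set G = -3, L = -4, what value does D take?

Setting G = -3, L = -4 by intervention discards those variables' equations.
M = 5 if J >= 2 else 7  [with J=-2]  = 7
D = M - 2L + 2  [with M=7, L=-4]  = 17

17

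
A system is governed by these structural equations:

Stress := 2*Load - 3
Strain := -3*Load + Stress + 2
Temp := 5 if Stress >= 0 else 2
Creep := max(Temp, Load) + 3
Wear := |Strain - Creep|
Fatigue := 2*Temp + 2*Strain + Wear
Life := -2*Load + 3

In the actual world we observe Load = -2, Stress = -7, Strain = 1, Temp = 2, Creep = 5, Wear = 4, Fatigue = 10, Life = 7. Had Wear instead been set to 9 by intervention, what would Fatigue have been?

Intervening sets Wear = 9 and removes its equation (Wear := |Strain - Creep|).
Stress = 2*Load - 3  [with Load=-2]  = -7
Strain = -3*Load + Stress + 2  [with Load=-2, Stress=-7]  = 1
Temp = 5 if Stress >= 0 else 2  [with Stress=-7]  = 2
Fatigue = 2*Temp + 2*Strain + Wear  [with Temp=2, Strain=1, Wear=9]  = 15

15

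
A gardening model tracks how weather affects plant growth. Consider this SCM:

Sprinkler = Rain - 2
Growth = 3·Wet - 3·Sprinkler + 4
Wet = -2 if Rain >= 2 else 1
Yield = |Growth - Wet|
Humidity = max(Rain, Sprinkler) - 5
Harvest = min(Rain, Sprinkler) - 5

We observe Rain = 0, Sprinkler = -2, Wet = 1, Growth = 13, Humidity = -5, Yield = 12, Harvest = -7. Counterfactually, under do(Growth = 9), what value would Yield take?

Under do(Growth=9), the mechanism Growth = 3·Wet - 3·Sprinkler + 4 is discarded; Growth is fixed at 9.
Wet = -2 if Rain >= 2 else 1  [with Rain=0]  = 1
Yield = |Growth - Wet|  [with Growth=9, Wet=1]  = 8

8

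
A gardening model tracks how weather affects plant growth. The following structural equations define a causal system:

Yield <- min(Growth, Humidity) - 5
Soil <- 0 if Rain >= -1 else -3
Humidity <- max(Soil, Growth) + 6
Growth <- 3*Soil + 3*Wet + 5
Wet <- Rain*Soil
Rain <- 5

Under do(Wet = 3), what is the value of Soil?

Under do(Wet=3), the mechanism Wet <- Rain*Soil is discarded; Wet is fixed at 3.
Since Soil is not a descendant of the intervened variable, it is unaffected.
Soil = 0 if Rain >= -1 else -3  [with Rain=5]  = 0

0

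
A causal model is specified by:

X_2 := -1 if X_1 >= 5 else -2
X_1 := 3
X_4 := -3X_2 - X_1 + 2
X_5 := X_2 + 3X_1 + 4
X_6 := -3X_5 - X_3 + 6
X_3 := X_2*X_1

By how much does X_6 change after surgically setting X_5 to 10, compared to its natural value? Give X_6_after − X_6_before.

The intervention breaks the incoming arrows to X_5: X_5 := X_2 + 3X_1 + 4 no longer applies, and X_5 = 10.
X_2 = -1 if X_1 >= 5 else -2  [with X_1=3]  = -2
X_3 = X_2*X_1  [with X_2=-2, X_1=3]  = -6
X_6 = -3X_5 - X_3 + 6  [with X_5=10, X_3=-6]  = -18
Without intervention: X_2 = -1 if X_1 >= 5 else -2  [with X_1=3]  = -2; X_3 = X_2*X_1  [with X_2=-2, X_1=3]  = -6; X_5 = X_2 + 3X_1 + 4  [with X_2=-2, X_1=3]  = 11; X_6 = -3X_5 - X_3 + 6  [with X_5=11, X_3=-6]  = -21.
Change = -18 − (-21) = 3.

3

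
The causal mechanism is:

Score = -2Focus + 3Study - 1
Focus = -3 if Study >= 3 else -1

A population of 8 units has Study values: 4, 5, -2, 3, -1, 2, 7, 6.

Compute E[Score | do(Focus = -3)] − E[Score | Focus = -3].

-6

Every unit gets Focus=-3 under the intervention. Score values become 17, 20, -1, 14, 2, 11, 26, 23; E[Score|do(Focus=-3)] = 14.
E[Score|Focus=-3] averages over only the 5 units with Focus=-3 (Study = 4, 5, 3, 7, 6): Score = 17, 20, 14, 26, 23, mean 20.
Difference = 14 − 20 = -6.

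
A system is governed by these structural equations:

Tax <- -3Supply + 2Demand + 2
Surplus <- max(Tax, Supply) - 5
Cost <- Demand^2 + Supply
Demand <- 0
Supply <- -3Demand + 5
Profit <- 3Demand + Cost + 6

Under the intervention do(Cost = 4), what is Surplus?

0

The intervention breaks the incoming arrows to Cost: Cost <- Demand^2 + Supply no longer applies, and Cost = 4.
No directed path runs from Cost to Surplus, so Surplus keeps its natural value.
Supply = -3Demand + 5  [with Demand=0]  = 5
Tax = -3Supply + 2Demand + 2  [with Supply=5, Demand=0]  = -13
Surplus = max(Tax, Supply) - 5  [with Tax=-13, Supply=5]  = 0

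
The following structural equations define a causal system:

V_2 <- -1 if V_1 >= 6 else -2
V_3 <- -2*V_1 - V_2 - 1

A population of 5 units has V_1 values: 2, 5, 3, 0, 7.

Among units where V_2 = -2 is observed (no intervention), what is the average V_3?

-4

Observing V_2=-2 restricts to units where V_2's equation naturally yields -2: V_1 ∈ {2, 5, 3, 0}. In that subpopulation V_3 = -3, -9, -5, 1, mean -4.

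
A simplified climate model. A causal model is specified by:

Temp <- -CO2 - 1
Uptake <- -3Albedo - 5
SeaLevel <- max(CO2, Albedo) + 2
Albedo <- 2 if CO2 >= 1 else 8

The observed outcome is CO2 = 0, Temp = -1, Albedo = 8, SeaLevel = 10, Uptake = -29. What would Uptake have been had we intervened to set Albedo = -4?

do(Albedo=-4) replaces the equation Albedo <- 2 if CO2 >= 1 else 8 with the constant Albedo = -4.
Uptake = -3Albedo - 5  [with Albedo=-4]  = 7

7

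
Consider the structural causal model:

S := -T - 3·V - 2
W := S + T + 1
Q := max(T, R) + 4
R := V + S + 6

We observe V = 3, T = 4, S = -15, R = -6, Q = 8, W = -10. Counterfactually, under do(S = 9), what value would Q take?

do(S=9) replaces the equation S := -T - 3·V - 2 with the constant S = 9.
R = V + S + 6  [with V=3, S=9]  = 18
Q = max(T, R) + 4  [with T=4, R=18]  = 22

22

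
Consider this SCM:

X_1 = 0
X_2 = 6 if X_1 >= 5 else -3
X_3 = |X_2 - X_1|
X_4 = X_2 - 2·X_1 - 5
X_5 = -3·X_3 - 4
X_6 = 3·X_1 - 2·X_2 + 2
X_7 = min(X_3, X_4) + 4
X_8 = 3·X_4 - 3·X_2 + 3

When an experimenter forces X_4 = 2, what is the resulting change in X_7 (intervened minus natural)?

10

The intervention breaks the incoming arrows to X_4: X_4 = X_2 - 2·X_1 - 5 no longer applies, and X_4 = 2.
X_2 = 6 if X_1 >= 5 else -3  [with X_1=0]  = -3
X_3 = |X_2 - X_1|  [with X_2=-3, X_1=0]  = 3
X_7 = min(X_3, X_4) + 4  [with X_3=3, X_4=2]  = 6
Without intervention: X_2 = 6 if X_1 >= 5 else -3  [with X_1=0]  = -3; X_3 = |X_2 - X_1|  [with X_2=-3, X_1=0]  = 3; X_4 = X_2 - 2·X_1 - 5  [with X_2=-3, X_1=0]  = -8; X_7 = min(X_3, X_4) + 4  [with X_3=3, X_4=-8]  = -4.
Change = 6 − (-4) = 10.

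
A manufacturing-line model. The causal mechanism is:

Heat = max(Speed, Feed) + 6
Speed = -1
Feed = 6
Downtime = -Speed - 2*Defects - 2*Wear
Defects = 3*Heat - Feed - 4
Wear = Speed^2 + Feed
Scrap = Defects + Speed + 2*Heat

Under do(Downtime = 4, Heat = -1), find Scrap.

-16

Setting Downtime = 4, Heat = -1 by intervention discards those variables' equations.
Defects = 3*Heat - Feed - 4  [with Heat=-1, Feed=6]  = -13
Scrap = Defects + Speed + 2*Heat  [with Defects=-13, Speed=-1, Heat=-1]  = -16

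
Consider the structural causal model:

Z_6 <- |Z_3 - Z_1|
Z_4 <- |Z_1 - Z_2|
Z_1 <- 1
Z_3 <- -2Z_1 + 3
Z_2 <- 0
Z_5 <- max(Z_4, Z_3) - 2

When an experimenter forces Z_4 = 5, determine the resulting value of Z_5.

Intervening sets Z_4 = 5 and removes its equation (Z_4 <- |Z_1 - Z_2|).
Z_3 = -2Z_1 + 3  [with Z_1=1]  = 1
Z_5 = max(Z_4, Z_3) - 2  [with Z_4=5, Z_3=1]  = 3

3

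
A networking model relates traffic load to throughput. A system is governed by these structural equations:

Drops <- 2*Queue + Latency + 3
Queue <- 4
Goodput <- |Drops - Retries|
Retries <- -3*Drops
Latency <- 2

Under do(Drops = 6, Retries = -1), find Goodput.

Setting Drops = 6, Retries = -1 by intervention discards those variables' equations.
Goodput = |Drops - Retries|  [with Drops=6, Retries=-1]  = 7

7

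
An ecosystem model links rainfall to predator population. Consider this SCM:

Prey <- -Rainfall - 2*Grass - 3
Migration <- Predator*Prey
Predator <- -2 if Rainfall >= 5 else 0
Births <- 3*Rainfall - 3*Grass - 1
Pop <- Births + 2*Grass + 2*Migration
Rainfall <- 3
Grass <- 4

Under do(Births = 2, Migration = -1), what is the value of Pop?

8

Under do(Births = 2, Migration = -1), each intervened variable's structural equation is replaced by its fixed value.
Pop = Births + 2*Grass + 2*Migration  [with Births=2, Grass=4, Migration=-1]  = 8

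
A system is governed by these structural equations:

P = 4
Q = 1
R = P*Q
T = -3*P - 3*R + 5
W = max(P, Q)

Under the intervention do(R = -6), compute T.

11

The intervention breaks the incoming arrows to R: R = P*Q no longer applies, and R = -6.
T = -3*P - 3*R + 5  [with P=4, R=-6]  = 11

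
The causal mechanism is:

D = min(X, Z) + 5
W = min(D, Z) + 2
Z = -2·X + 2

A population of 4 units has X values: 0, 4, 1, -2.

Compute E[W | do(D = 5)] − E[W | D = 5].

-0.75

The intervention sets D=5 in all 4 units regardless of X. Recomputing W per unit gives 4, -4, 2, 7; average 2.25.
E[W|D=5] averages over only the 2 units with D=5 (X = 0, 1): W = 4, 2, mean 3.
Difference = 2.25 − 3 = -0.75.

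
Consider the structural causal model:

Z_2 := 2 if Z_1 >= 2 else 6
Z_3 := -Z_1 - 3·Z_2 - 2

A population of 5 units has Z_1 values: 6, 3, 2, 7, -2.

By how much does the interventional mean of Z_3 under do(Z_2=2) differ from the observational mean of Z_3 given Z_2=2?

1.3

Every unit gets Z_2=2 under the intervention. Z_3 values become -14, -11, -10, -15, -6; E[Z_3|do(Z_2=2)] = -11.2.
Conditioning on Z_2=2 selects the 4 unit(s) with Z_1 ∈ {6, 3, 2, 7}. Their Z_3 values: -14, -11, -10, -15. Mean = -12.5.
Difference = -11.2 − (-12.5) = 1.3.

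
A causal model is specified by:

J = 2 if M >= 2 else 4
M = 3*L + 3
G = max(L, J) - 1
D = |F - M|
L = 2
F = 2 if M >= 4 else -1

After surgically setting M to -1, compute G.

3

Under do(M=-1), the mechanism M = 3*L + 3 is discarded; M is fixed at -1.
J = 2 if M >= 2 else 4  [with M=-1]  = 4
G = max(L, J) - 1  [with L=2, J=4]  = 3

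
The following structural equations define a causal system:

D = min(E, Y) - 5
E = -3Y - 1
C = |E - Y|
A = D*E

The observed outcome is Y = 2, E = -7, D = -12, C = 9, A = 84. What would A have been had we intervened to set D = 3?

do(D=3) replaces the equation D = min(E, Y) - 5 with the constant D = 3.
E = -3Y - 1  [with Y=2]  = -7
A = D*E  [with D=3, E=-7]  = -21

-21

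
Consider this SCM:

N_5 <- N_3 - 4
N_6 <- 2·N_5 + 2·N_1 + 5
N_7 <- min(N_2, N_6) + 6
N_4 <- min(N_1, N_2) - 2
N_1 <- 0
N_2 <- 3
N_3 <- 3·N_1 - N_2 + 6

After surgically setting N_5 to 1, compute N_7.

9

Under do(N_5=1), the mechanism N_5 <- N_3 - 4 is discarded; N_5 is fixed at 1.
N_6 = 2·N_5 + 2·N_1 + 5  [with N_5=1, N_1=0]  = 7
N_7 = min(N_2, N_6) + 6  [with N_2=3, N_6=7]  = 9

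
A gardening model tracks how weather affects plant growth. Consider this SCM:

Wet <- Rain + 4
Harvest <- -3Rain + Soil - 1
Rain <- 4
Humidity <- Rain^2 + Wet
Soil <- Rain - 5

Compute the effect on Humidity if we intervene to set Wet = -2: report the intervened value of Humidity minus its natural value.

-10

The intervention breaks the incoming arrows to Wet: Wet <- Rain + 4 no longer applies, and Wet = -2.
Humidity = Rain^2 + Wet  [with Rain=4, Wet=-2]  = 14
Without intervention: Wet = Rain + 4  [with Rain=4]  = 8; Humidity = Rain^2 + Wet  [with Rain=4, Wet=8]  = 24.
Change = 14 − 24 = -10.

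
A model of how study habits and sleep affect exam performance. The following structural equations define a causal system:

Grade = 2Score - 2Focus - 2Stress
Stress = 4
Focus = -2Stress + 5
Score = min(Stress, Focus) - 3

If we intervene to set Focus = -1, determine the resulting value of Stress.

4

Under do(Focus=-1), the mechanism Focus = -2Stress + 5 is discarded; Focus is fixed at -1.
Stress is not downstream of the intervention, so its value is determined by the original equations.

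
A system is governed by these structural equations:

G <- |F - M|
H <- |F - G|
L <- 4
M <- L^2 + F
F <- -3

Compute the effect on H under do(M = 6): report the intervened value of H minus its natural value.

-7

do(M=6) replaces the equation M <- L^2 + F with the constant M = 6.
G = |F - M|  [with F=-3, M=6]  = 9
H = |F - G|  [with F=-3, G=9]  = 12
Without intervention: M = L^2 + F  [with L=4, F=-3]  = 13; G = |F - M|  [with F=-3, M=13]  = 16; H = |F - G|  [with F=-3, G=16]  = 19.
Change = 12 − 19 = -7.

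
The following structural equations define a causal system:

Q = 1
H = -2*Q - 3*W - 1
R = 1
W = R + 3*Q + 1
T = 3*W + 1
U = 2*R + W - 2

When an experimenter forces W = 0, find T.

The intervention breaks the incoming arrows to W: W = R + 3*Q + 1 no longer applies, and W = 0.
T = 3*W + 1  [with W=0]  = 1

1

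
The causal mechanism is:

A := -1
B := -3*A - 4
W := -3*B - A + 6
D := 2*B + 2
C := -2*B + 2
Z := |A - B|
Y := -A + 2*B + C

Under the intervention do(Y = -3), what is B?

-1

Under do(Y=-3), the mechanism Y := -A + 2*B + C is discarded; Y is fixed at -3.
B is not downstream of the intervention, so its value is determined by the original equations.
B = -3*A - 4  [with A=-1]  = -1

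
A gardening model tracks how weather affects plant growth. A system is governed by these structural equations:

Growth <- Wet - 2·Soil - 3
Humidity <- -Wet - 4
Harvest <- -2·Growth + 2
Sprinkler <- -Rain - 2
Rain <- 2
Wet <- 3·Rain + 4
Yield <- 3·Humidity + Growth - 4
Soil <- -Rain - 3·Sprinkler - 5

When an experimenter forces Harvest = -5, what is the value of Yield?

-49

Intervening sets Harvest = -5 and removes its equation (Harvest <- -2·Growth + 2).
Since Yield is not a descendant of the intervened variable, it is unaffected.
Sprinkler = -Rain - 2  [with Rain=2]  = -4
Soil = -Rain - 3·Sprinkler - 5  [with Rain=2, Sprinkler=-4]  = 5
Wet = 3·Rain + 4  [with Rain=2]  = 10
Growth = Wet - 2·Soil - 3  [with Wet=10, Soil=5]  = -3
Humidity = -Wet - 4  [with Wet=10]  = -14
Yield = 3·Humidity + Growth - 4  [with Humidity=-14, Growth=-3]  = -49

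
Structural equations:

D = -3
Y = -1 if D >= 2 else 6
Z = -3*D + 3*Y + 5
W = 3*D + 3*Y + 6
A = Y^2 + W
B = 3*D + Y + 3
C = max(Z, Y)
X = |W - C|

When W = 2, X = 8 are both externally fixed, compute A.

The joint intervention fixes W = 2, X = 8, removing each variable's own equation.
Y = -1 if D >= 2 else 6  [with D=-3]  = 6
A = Y^2 + W  [with Y=6, W=2]  = 38

38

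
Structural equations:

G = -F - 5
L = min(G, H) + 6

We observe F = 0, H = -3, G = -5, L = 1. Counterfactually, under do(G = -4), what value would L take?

2

The intervention breaks the incoming arrows to G: G = -F - 5 no longer applies, and G = -4.
L = min(G, H) + 6  [with G=-4, H=-3]  = 2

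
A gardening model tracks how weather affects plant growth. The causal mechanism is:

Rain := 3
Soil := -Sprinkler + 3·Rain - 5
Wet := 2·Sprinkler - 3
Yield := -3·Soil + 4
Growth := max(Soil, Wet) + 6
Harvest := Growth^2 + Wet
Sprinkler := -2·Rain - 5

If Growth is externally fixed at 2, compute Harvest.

-21

Under do(Growth=2), the mechanism Growth := max(Soil, Wet) + 6 is discarded; Growth is fixed at 2.
Sprinkler = -2·Rain - 5  [with Rain=3]  = -11
Wet = 2·Sprinkler - 3  [with Sprinkler=-11]  = -25
Harvest = Growth^2 + Wet  [with Growth=2, Wet=-25]  = -21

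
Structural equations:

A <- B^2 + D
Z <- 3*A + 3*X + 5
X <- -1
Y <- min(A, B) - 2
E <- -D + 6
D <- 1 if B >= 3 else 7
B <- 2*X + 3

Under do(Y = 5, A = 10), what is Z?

Setting Y = 5, A = 10 by intervention discards those variables' equations.
Z = 3*A + 3*X + 5  [with A=10, X=-1]  = 32

32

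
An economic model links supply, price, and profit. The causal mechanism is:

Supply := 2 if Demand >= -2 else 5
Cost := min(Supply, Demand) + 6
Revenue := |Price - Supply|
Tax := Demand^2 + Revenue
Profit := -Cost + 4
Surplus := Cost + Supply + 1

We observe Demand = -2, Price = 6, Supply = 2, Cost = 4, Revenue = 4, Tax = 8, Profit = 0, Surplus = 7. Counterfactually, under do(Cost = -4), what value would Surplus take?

do(Cost=-4) replaces the equation Cost := min(Supply, Demand) + 6 with the constant Cost = -4.
Supply = 2 if Demand >= -2 else 5  [with Demand=-2]  = 2
Surplus = Cost + Supply + 1  [with Cost=-4, Supply=2]  = -1

-1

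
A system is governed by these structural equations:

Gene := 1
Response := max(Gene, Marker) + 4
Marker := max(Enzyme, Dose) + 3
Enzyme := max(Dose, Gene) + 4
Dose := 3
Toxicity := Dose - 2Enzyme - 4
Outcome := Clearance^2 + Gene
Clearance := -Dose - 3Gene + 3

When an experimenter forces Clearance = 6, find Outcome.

do(Clearance=6) replaces the equation Clearance := -Dose - 3Gene + 3 with the constant Clearance = 6.
Outcome = Clearance^2 + Gene  [with Clearance=6, Gene=1]  = 37

37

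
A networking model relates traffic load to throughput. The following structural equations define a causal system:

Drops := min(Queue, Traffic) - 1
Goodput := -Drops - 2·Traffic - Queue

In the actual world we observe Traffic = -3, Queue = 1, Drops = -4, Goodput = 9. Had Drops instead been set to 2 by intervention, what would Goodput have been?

The intervention breaks the incoming arrows to Drops: Drops := min(Queue, Traffic) - 1 no longer applies, and Drops = 2.
Goodput = -Drops - 2·Traffic - Queue  [with Drops=2, Traffic=-3, Queue=1]  = 3

3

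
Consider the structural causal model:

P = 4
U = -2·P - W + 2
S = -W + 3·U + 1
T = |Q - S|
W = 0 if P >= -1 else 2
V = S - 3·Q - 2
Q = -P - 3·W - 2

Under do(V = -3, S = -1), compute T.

5

Setting V = -3, S = -1 by intervention discards those variables' equations.
W = 0 if P >= -1 else 2  [with P=4]  = 0
Q = -P - 3·W - 2  [with P=4, W=0]  = -6
T = |Q - S|  [with Q=-6, S=-1]  = 5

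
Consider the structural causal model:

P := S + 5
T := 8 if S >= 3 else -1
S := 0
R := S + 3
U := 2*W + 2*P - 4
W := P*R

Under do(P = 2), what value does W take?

do(P=2) replaces the equation P := S + 5 with the constant P = 2.
R = S + 3  [with S=0]  = 3
W = P*R  [with P=2, R=3]  = 6

6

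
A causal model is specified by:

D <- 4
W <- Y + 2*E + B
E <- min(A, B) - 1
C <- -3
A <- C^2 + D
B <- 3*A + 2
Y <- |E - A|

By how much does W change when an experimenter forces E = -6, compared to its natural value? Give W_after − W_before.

-18

Under do(E=-6), the mechanism E <- min(A, B) - 1 is discarded; E is fixed at -6.
A = C^2 + D  [with C=-3, D=4]  = 13
B = 3*A + 2  [with A=13]  = 41
Y = |E - A|  [with E=-6, A=13]  = 19
W = Y + 2*E + B  [with Y=19, E=-6, B=41]  = 48
Without intervention: A = C^2 + D  [with C=-3, D=4]  = 13; B = 3*A + 2  [with A=13]  = 41; E = min(A, B) - 1  [with A=13, B=41]  = 12; Y = |E - A|  [with E=12, A=13]  = 1; W = Y + 2*E + B  [with Y=1, E=12, B=41]  = 66.
Change = 48 − 66 = -18.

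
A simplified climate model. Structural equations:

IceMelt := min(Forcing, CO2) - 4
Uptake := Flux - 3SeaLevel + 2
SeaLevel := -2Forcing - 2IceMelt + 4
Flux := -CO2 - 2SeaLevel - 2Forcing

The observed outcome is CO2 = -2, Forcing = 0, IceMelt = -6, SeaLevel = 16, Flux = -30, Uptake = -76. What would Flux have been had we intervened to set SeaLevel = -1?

4

Intervening sets SeaLevel = -1 and removes its equation (SeaLevel := -2Forcing - 2IceMelt + 4).
Flux = -CO2 - 2SeaLevel - 2Forcing  [with CO2=-2, SeaLevel=-1, Forcing=0]  = 4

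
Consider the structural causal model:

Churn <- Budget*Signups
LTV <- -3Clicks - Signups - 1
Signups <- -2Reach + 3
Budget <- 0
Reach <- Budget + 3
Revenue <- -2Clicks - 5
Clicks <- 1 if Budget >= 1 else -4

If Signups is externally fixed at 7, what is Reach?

The intervention breaks the incoming arrows to Signups: Signups <- -2Reach + 3 no longer applies, and Signups = 7.
Since Reach is not a descendant of the intervened variable, it is unaffected.
Reach = Budget + 3  [with Budget=0]  = 3

3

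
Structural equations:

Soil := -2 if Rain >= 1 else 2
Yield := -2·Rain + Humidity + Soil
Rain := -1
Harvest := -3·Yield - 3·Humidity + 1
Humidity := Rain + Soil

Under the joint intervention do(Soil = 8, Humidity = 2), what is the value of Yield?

Setting Soil = 8, Humidity = 2 by intervention discards those variables' equations.
Yield = -2·Rain + Humidity + Soil  [with Rain=-1, Humidity=2, Soil=8]  = 12

12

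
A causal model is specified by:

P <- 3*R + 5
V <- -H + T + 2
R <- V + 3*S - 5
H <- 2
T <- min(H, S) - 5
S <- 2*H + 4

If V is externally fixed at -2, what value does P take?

Under do(V=-2), the mechanism V <- -H + T + 2 is discarded; V is fixed at -2.
S = 2*H + 4  [with H=2]  = 8
R = V + 3*S - 5  [with V=-2, S=8]  = 17
P = 3*R + 5  [with R=17]  = 56

56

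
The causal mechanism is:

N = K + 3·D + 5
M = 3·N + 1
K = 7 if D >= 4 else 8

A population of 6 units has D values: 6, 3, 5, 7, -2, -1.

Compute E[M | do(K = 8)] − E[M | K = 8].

The intervention sets K=8 in all 6 units regardless of D. Recomputing M per unit gives 94, 67, 85, 103, 22, 31; average 67.
E[M|K=8] averages over only the 3 units with K=8 (D = 3, -2, -1): M = 67, 22, 31, mean 40.
Difference = 67 − 40 = 27.

27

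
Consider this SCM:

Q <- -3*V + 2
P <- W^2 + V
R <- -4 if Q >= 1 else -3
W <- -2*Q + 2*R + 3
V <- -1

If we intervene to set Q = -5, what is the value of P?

do(Q=-5) replaces the equation Q <- -3*V + 2 with the constant Q = -5.
R = -4 if Q >= 1 else -3  [with Q=-5]  = -3
W = -2*Q + 2*R + 3  [with Q=-5, R=-3]  = 7
P = W^2 + V  [with W=7, V=-1]  = 48

48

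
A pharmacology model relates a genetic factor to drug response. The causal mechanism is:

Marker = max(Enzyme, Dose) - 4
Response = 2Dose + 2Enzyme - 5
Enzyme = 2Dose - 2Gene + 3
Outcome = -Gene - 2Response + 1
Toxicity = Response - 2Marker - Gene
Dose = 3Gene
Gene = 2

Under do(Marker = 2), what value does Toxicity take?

23

Under do(Marker=2), the mechanism Marker = max(Enzyme, Dose) - 4 is discarded; Marker is fixed at 2.
Dose = 3Gene  [with Gene=2]  = 6
Enzyme = 2Dose - 2Gene + 3  [with Dose=6, Gene=2]  = 11
Response = 2Dose + 2Enzyme - 5  [with Dose=6, Enzyme=11]  = 29
Toxicity = Response - 2Marker - Gene  [with Response=29, Marker=2, Gene=2]  = 23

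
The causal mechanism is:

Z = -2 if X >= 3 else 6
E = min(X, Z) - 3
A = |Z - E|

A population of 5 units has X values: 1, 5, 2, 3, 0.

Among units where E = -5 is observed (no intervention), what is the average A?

3

Conditioning on E=-5 selects the 2 unit(s) with X ∈ {5, 3}. Their A values: 3, 3. Mean = 3.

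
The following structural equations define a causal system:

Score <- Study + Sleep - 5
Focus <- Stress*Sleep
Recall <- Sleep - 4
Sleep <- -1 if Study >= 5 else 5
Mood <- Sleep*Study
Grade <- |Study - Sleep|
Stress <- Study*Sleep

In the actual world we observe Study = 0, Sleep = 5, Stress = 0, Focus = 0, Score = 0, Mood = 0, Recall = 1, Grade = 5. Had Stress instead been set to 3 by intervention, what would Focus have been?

15

The intervention breaks the incoming arrows to Stress: Stress <- Study*Sleep no longer applies, and Stress = 3.
Sleep = -1 if Study >= 5 else 5  [with Study=0]  = 5
Focus = Stress*Sleep  [with Stress=3, Sleep=5]  = 15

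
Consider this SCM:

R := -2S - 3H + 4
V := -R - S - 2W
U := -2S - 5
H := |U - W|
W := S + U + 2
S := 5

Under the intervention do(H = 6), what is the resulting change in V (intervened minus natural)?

Under do(H=6), the mechanism H := |U - W| is discarded; H is fixed at 6.
U = -2S - 5  [with S=5]  = -15
W = S + U + 2  [with S=5, U=-15]  = -8
R = -2S - 3H + 4  [with S=5, H=6]  = -24
V = -R - S - 2W  [with R=-24, S=5, W=-8]  = 35
Without intervention: U = -2S - 5  [with S=5]  = -15; W = S + U + 2  [with S=5, U=-15]  = -8; H = |U - W|  [with U=-15, W=-8]  = 7; R = -2S - 3H + 4  [with S=5, H=7]  = -27; V = -R - S - 2W  [with R=-27, S=5, W=-8]  = 38.
Change = 35 − 38 = -3.

-3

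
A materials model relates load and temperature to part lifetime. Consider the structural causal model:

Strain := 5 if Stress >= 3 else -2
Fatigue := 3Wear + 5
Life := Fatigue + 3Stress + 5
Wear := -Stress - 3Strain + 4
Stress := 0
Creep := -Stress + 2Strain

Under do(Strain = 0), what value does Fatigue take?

17

do(Strain=0) replaces the equation Strain := 5 if Stress >= 3 else -2 with the constant Strain = 0.
Wear = -Stress - 3Strain + 4  [with Stress=0, Strain=0]  = 4
Fatigue = 3Wear + 5  [with Wear=4]  = 17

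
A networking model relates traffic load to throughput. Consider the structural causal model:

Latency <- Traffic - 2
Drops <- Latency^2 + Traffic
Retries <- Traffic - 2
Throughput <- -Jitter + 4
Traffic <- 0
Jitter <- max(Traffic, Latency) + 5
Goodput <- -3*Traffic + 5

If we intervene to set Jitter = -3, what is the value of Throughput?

The intervention breaks the incoming arrows to Jitter: Jitter <- max(Traffic, Latency) + 5 no longer applies, and Jitter = -3.
Throughput = -Jitter + 4  [with Jitter=-3]  = 7

7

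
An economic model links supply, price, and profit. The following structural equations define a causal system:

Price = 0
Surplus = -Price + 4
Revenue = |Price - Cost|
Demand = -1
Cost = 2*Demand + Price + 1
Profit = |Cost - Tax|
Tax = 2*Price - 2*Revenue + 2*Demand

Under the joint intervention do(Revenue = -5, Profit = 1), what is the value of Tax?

8

Setting Revenue = -5, Profit = 1 by intervention discards those variables' equations.
Tax = 2*Price - 2*Revenue + 2*Demand  [with Price=0, Revenue=-5, Demand=-1]  = 8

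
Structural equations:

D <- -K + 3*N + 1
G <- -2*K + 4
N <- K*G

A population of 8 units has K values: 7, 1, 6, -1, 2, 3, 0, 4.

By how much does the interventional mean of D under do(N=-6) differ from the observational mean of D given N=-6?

-1.75

do(N=-6) breaks N's dependence on K. With N=-6 fixed, D across the units is -24, -18, -23, -16, -19, -20, -17, -21, mean -19.75.
Observing N=-6 restricts to units where N's equation naturally yields -6: K ∈ {-1, 3}. In that subpopulation D = -16, -20, mean -18.
Difference = -19.75 − (-18) = -1.75.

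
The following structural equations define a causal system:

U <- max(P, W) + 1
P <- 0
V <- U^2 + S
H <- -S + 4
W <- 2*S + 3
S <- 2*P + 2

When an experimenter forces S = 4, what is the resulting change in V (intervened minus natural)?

82

Under do(S=4), the mechanism S <- 2*P + 2 is discarded; S is fixed at 4.
W = 2*S + 3  [with S=4]  = 11
U = max(P, W) + 1  [with P=0, W=11]  = 12
V = U^2 + S  [with U=12, S=4]  = 148
Without intervention: S = 2*P + 2  [with P=0]  = 2; W = 2*S + 3  [with S=2]  = 7; U = max(P, W) + 1  [with P=0, W=7]  = 8; V = U^2 + S  [with U=8, S=2]  = 66.
Change = 148 − 66 = 82.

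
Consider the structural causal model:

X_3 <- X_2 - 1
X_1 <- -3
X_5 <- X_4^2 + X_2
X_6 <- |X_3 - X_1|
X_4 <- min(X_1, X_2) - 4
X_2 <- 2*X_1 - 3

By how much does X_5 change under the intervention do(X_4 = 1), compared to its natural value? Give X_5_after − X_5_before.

Intervening sets X_4 = 1 and removes its equation (X_4 <- min(X_1, X_2) - 4).
X_2 = 2*X_1 - 3  [with X_1=-3]  = -9
X_5 = X_4^2 + X_2  [with X_4=1, X_2=-9]  = -8
Without intervention: X_2 = 2*X_1 - 3  [with X_1=-3]  = -9; X_4 = min(X_1, X_2) - 4  [with X_1=-3, X_2=-9]  = -13; X_5 = X_4^2 + X_2  [with X_4=-13, X_2=-9]  = 160.
Change = -8 − 160 = -168.

-168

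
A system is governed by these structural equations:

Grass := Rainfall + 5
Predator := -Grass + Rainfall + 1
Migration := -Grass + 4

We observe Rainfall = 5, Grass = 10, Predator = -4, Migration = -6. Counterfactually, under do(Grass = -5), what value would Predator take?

The intervention breaks the incoming arrows to Grass: Grass := Rainfall + 5 no longer applies, and Grass = -5.
Predator = -Grass + Rainfall + 1  [with Grass=-5, Rainfall=5]  = 11

11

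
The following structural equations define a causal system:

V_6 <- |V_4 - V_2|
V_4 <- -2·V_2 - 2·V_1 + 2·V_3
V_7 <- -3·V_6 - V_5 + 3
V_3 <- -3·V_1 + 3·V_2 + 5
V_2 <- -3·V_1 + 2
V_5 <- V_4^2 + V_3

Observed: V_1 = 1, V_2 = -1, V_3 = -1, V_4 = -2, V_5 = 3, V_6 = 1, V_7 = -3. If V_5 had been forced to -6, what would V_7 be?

Under do(V_5=-6), the mechanism V_5 <- V_4^2 + V_3 is discarded; V_5 is fixed at -6.
V_2 = -3·V_1 + 2  [with V_1=1]  = -1
V_3 = -3·V_1 + 3·V_2 + 5  [with V_1=1, V_2=-1]  = -1
V_4 = -2·V_2 - 2·V_1 + 2·V_3  [with V_2=-1, V_1=1, V_3=-1]  = -2
V_6 = |V_4 - V_2|  [with V_4=-2, V_2=-1]  = 1
V_7 = -3·V_6 - V_5 + 3  [with V_6=1, V_5=-6]  = 6

6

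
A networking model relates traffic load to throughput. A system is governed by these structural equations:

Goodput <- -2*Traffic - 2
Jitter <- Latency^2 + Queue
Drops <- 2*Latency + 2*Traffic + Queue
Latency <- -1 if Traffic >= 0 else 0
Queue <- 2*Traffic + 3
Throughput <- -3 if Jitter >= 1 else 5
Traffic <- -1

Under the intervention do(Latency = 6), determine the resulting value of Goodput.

Under do(Latency=6), the mechanism Latency <- -1 if Traffic >= 0 else 0 is discarded; Latency is fixed at 6.
No directed path runs from Latency to Goodput, so Goodput keeps its natural value.
Goodput = -2*Traffic - 2  [with Traffic=-1]  = 0

0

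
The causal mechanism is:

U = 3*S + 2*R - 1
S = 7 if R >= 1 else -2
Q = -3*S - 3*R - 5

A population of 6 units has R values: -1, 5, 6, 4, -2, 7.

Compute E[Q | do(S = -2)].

Every unit gets S=-2 under the intervention. Q values become 4, -14, -17, -11, 7, -20; E[Q|do(S=-2)] = -8.5.

-8.5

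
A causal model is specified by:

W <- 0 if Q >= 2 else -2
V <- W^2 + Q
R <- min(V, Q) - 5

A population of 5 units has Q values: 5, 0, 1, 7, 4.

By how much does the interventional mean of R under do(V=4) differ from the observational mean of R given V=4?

do(V=4) breaks V's dependence on Q. With V=4 fixed, R across the units is -1, -5, -4, -1, -1, mean -2.4.
Observing V=4 restricts to units where V's equation naturally yields 4: Q ∈ {0, 4}. In that subpopulation R = -5, -1, mean -3.
Difference = -2.4 − (-3) = 0.6.

0.6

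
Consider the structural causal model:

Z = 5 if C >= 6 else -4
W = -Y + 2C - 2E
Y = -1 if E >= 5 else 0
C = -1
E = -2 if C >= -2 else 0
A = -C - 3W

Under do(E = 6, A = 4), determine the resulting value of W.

The joint intervention fixes E = 6, A = 4, removing each variable's own equation.
Y = -1 if E >= 5 else 0  [with E=6]  = -1
W = -Y + 2C - 2E  [with Y=-1, C=-1, E=6]  = -13

-13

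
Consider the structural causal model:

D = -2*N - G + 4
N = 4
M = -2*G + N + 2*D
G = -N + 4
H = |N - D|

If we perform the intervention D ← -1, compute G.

0

Under do(D=-1), the mechanism D = -2*N - G + 4 is discarded; D is fixed at -1.
Since G is not a descendant of the intervened variable, it is unaffected.
G = -N + 4  [with N=4]  = 0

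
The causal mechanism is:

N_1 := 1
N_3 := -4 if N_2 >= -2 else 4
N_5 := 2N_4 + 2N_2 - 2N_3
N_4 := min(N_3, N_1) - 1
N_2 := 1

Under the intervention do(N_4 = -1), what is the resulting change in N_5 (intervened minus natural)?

Intervening sets N_4 = -1 and removes its equation (N_4 := min(N_3, N_1) - 1).
N_3 = -4 if N_2 >= -2 else 4  [with N_2=1]  = -4
N_5 = 2N_4 + 2N_2 - 2N_3  [with N_4=-1, N_2=1, N_3=-4]  = 8
Without intervention: N_3 = -4 if N_2 >= -2 else 4  [with N_2=1]  = -4; N_4 = min(N_3, N_1) - 1  [with N_3=-4, N_1=1]  = -5; N_5 = 2N_4 + 2N_2 - 2N_3  [with N_4=-5, N_2=1, N_3=-4]  = 0.
Change = 8 − 0 = 8.

8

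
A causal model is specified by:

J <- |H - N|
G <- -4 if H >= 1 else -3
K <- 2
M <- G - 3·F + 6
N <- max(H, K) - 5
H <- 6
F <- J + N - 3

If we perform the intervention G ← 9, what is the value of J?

5

do(G=9) replaces the equation G <- -4 if H >= 1 else -3 with the constant G = 9.
No directed path runs from G to J, so J keeps its natural value.
N = max(H, K) - 5  [with H=6, K=2]  = 1
J = |H - N|  [with H=6, N=1]  = 5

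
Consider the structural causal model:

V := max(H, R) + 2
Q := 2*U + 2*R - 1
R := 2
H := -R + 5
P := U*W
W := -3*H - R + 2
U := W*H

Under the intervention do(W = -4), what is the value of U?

-12

The intervention breaks the incoming arrows to W: W := -3*H - R + 2 no longer applies, and W = -4.
H = -R + 5  [with R=2]  = 3
U = W*H  [with W=-4, H=3]  = -12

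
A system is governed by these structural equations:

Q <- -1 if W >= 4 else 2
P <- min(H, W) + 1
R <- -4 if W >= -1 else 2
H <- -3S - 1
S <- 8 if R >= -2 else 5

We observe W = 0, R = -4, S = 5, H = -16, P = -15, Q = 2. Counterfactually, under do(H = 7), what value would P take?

1

Intervening sets H = 7 and removes its equation (H <- -3S - 1).
P = min(H, W) + 1  [with H=7, W=0]  = 1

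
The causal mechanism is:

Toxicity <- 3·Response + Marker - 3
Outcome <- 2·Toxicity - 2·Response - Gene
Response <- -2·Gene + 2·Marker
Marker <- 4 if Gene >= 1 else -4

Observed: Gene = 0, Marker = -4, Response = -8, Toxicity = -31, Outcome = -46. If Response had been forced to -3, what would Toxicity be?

The intervention breaks the incoming arrows to Response: Response <- -2·Gene + 2·Marker no longer applies, and Response = -3.
Marker = 4 if Gene >= 1 else -4  [with Gene=0]  = -4
Toxicity = 3·Response + Marker - 3  [with Response=-3, Marker=-4]  = -16

-16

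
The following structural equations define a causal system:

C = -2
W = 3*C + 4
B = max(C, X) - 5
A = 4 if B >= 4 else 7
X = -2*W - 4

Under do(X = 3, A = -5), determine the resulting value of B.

The joint intervention fixes X = 3, A = -5, removing each variable's own equation.
B = max(C, X) - 5  [with C=-2, X=3]  = -2

-2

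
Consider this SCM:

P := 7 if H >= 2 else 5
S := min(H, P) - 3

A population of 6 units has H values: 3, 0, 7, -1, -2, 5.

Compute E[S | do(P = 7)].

-1

The intervention sets P=7 in all 6 units regardless of H. Recomputing S per unit gives 0, -3, 4, -4, -5, 2; average -1.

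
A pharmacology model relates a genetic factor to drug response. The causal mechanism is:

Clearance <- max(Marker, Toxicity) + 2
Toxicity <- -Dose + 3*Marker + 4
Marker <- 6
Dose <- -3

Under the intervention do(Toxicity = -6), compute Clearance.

The intervention breaks the incoming arrows to Toxicity: Toxicity <- -Dose + 3*Marker + 4 no longer applies, and Toxicity = -6.
Clearance = max(Marker, Toxicity) + 2  [with Marker=6, Toxicity=-6]  = 8

8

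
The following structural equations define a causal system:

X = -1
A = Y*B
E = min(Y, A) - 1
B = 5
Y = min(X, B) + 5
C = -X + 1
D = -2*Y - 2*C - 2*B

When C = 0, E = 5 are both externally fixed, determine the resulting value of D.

-18

Under do(C = 0, E = 5), each intervened variable's structural equation is replaced by its fixed value.
Y = min(X, B) + 5  [with X=-1, B=5]  = 4
D = -2*Y - 2*C - 2*B  [with Y=4, C=0, B=5]  = -18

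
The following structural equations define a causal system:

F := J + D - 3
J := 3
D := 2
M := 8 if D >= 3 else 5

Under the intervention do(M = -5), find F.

Under do(M=-5), the mechanism M := 8 if D >= 3 else 5 is discarded; M is fixed at -5.
Since F is not a descendant of the intervened variable, it is unaffected.
F = J + D - 3  [with J=3, D=2]  = 2

2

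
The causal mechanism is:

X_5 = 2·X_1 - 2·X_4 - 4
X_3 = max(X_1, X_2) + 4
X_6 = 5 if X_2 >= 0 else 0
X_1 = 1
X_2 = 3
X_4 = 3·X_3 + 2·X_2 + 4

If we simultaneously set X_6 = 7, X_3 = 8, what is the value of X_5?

Under do(X_6 = 7, X_3 = 8), each intervened variable's structural equation is replaced by its fixed value.
X_4 = 3·X_3 + 2·X_2 + 4  [with X_3=8, X_2=3]  = 34
X_5 = 2·X_1 - 2·X_4 - 4  [with X_1=1, X_4=34]  = -70

-70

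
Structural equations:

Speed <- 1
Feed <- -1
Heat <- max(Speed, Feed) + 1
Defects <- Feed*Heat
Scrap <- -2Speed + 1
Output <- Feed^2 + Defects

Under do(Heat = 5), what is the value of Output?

-4

The intervention breaks the incoming arrows to Heat: Heat <- max(Speed, Feed) + 1 no longer applies, and Heat = 5.
Defects = Feed*Heat  [with Feed=-1, Heat=5]  = -5
Output = Feed^2 + Defects  [with Feed=-1, Defects=-5]  = -4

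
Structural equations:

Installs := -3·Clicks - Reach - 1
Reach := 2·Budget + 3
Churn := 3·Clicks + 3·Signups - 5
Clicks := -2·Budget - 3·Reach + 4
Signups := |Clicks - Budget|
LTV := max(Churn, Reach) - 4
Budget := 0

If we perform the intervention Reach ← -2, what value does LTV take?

51

Under do(Reach=-2), the mechanism Reach := 2·Budget + 3 is discarded; Reach is fixed at -2.
Clicks = -2·Budget - 3·Reach + 4  [with Budget=0, Reach=-2]  = 10
Signups = |Clicks - Budget|  [with Clicks=10, Budget=0]  = 10
Churn = 3·Clicks + 3·Signups - 5  [with Clicks=10, Signups=10]  = 55
LTV = max(Churn, Reach) - 4  [with Churn=55, Reach=-2]  = 51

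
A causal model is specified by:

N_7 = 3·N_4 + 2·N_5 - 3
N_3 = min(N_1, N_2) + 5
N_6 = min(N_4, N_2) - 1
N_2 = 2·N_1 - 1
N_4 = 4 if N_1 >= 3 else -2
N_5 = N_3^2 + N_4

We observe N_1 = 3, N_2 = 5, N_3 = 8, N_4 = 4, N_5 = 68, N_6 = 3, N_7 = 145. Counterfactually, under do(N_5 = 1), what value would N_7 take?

11

Under do(N_5=1), the mechanism N_5 = N_3^2 + N_4 is discarded; N_5 is fixed at 1.
N_4 = 4 if N_1 >= 3 else -2  [with N_1=3]  = 4
N_7 = 3·N_4 + 2·N_5 - 3  [with N_4=4, N_5=1]  = 11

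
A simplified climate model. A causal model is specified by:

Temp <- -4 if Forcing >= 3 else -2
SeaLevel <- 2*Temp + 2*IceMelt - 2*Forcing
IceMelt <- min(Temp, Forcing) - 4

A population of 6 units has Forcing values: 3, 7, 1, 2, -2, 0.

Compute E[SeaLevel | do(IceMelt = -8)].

-25

Under do(IceMelt=-8), IceMelt's equation is replaced by IceMelt=-8 for every unit. Per-unit SeaLevel: -30, -38, -22, -24, -16, -20. Mean = -25.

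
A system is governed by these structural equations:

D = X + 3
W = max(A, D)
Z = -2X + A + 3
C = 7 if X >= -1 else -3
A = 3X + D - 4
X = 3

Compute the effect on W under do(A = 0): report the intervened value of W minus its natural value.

-5

The intervention breaks the incoming arrows to A: A = 3X + D - 4 no longer applies, and A = 0.
D = X + 3  [with X=3]  = 6
W = max(A, D)  [with A=0, D=6]  = 6
Without intervention: D = X + 3  [with X=3]  = 6; A = 3X + D - 4  [with X=3, D=6]  = 11; W = max(A, D)  [with A=11, D=6]  = 11.
Change = 6 − 11 = -5.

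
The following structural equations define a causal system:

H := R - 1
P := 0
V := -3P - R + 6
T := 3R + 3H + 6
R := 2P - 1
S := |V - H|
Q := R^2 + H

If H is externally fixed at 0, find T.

Intervening sets H = 0 and removes its equation (H := R - 1).
R = 2P - 1  [with P=0]  = -1
T = 3R + 3H + 6  [with R=-1, H=0]  = 3

3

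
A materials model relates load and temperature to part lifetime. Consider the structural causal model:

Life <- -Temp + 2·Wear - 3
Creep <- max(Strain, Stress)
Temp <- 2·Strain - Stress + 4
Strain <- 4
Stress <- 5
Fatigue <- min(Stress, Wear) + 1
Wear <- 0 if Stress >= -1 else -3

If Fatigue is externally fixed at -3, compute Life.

Intervening sets Fatigue = -3 and removes its equation (Fatigue <- min(Stress, Wear) + 1).
No directed path runs from Fatigue to Life, so Life keeps its natural value.
Temp = 2·Strain - Stress + 4  [with Strain=4, Stress=5]  = 7
Wear = 0 if Stress >= -1 else -3  [with Stress=5]  = 0
Life = -Temp + 2·Wear - 3  [with Temp=7, Wear=0]  = -10

-10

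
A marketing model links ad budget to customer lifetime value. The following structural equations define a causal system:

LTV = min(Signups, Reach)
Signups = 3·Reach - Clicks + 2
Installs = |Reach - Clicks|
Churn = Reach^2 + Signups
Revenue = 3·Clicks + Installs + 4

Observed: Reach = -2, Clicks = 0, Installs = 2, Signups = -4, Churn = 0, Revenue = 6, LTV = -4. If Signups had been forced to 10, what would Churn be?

Intervening sets Signups = 10 and removes its equation (Signups = 3·Reach - Clicks + 2).
Churn = Reach^2 + Signups  [with Reach=-2, Signups=10]  = 14

14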